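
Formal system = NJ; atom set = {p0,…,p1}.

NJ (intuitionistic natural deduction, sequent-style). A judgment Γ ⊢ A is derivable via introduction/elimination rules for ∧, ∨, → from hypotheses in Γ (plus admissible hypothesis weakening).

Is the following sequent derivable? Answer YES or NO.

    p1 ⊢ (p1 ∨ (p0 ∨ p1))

Derivation trace:
[∨I₂] p1 ⊢ (p1 ∨ (p0 ∨ p1))
  [∨I₂] p1 ⊢ (p0 ∨ p1)
    [Ax] p1 ⊢ p1

Result: YES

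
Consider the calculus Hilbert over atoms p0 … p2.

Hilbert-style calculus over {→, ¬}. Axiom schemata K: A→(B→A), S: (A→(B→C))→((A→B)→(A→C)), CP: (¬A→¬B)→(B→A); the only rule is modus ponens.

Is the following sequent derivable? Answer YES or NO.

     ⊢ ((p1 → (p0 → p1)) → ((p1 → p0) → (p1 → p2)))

Enumerate valuations to refute Γ ⊢ Δ:
  v=000: Γ:[] Δ:[((p1 → (p0 → p1)) → ((p1 → p0) → (p1 → p2)))=T] refutes=False
  v=001: Γ:[] Δ:[((p1 → (p0 → p1)) → ((p1 → p0) → (p1 → p2)))=T] refutes=False
  v=010: Γ:[] Δ:[((p1 → (p0 → p1)) → ((p1 → p0) → (p1 → p2)))=T] refutes=False
  v=011: Γ:[] Δ:[((p1 → (p0 → p1)) → ((p1 → p0) → (p1 → p2)))=T] refutes=False
  v=100: Γ:[] Δ:[((p1 → (p0 → p1)) → ((p1 → p0) → (p1 → p2)))=T] refutes=False
  v=101: Γ:[] Δ:[((p1 → (p0 → p1)) → ((p1 → p0) → (p1 → p2)))=T] refutes=False
  v=110: Γ:[] Δ:[((p1 → (p0 → p1)) → ((p1 → p0) → (p1 → p2)))=F] refutes=True  ← countermodel

Result: NO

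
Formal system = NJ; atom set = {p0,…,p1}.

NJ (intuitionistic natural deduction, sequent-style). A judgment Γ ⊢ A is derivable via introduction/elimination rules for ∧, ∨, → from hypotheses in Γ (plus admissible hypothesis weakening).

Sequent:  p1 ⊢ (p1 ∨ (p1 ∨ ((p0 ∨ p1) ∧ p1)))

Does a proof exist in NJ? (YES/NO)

Derivation trace:
[∨I₂] p1 ⊢ (p1 ∨ (p1 ∨ ((p0 ∨ p1) ∧ p1)))
  [∨I₂] p1 ⊢ (p1 ∨ ((p0 ∨ p1) ∧ p1))
    [∧I] p1 ⊢ ((p0 ∨ p1) ∧ p1)
      [∨I₂] p1 ⊢ (p0 ∨ p1)
        [Ax] p1 ⊢ p1
      [Ax] p1 ⊢ p1

Result: YES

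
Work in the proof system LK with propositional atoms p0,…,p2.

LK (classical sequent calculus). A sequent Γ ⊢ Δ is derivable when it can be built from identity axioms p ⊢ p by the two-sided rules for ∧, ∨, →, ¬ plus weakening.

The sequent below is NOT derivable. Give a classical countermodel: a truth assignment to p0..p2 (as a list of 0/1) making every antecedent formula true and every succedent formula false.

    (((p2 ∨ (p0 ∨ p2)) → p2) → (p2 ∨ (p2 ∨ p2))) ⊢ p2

Enumerate valuations to refute Γ ⊢ Δ:
  v=000: Γ:[(((p2 ∨ (p0 ∨ p2)) → p2) → (p2 ∨ (p2 ∨ p2)))=F] Δ:[p2=F] refutes=False
  v=001: Γ:[(((p2 ∨ (p0 ∨ p2)) → p2) → (p2 ∨ (p2 ∨ p2)))=T] Δ:[p2=T] refutes=False
  v=010: Γ:[(((p2 ∨ (p0 ∨ p2)) → p2) → (p2 ∨ (p2 ∨ p2)))=F] Δ:[p2=F] refutes=False
  v=011: Γ:[(((p2 ∨ (p0 ∨ p2)) → p2) → (p2 ∨ (p2 ∨ p2)))=T] Δ:[p2=T] refutes=False
  v=100: Γ:[(((p2 ∨ (p0 ∨ p2)) → p2) → (p2 ∨ (p2 ∨ p2)))=T] Δ:[p2=F] refutes=True  ← countermodel

Result: [1, 0, 0]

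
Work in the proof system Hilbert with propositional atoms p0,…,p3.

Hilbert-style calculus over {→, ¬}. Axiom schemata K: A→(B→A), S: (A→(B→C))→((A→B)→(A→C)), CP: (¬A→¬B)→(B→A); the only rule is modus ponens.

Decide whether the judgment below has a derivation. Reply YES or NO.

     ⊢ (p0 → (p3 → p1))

Enumerate valuations to refute Γ ⊢ Δ:
  v=0000: Γ:[] Δ:[(p0 → (p3 → p1))=T] refutes=False
  v=0001: Γ:[] Δ:[(p0 → (p3 → p1))=T] refutes=False
  v=0010: Γ:[] Δ:[(p0 → (p3 → p1))=T] refutes=False
  v=0011: Γ:[] Δ:[(p0 → (p3 → p1))=T] refutes=False
  v=0100: Γ:[] Δ:[(p0 → (p3 → p1))=T] refutes=False
  v=0101: Γ:[] Δ:[(p0 → (p3 → p1))=T] refutes=False
  v=0110: Γ:[] Δ:[(p0 → (p3 → p1))=T] refutes=False
  v=0111: Γ:[] Δ:[(p0 → (p3 → p1))=T] refutes=False
  v=1000: Γ:[] Δ:[(p0 → (p3 → p1))=T] refutes=False
  v=1001: Γ:[] Δ:[(p0 → (p3 → p1))=F] refutes=True  ← countermodel

Result: NO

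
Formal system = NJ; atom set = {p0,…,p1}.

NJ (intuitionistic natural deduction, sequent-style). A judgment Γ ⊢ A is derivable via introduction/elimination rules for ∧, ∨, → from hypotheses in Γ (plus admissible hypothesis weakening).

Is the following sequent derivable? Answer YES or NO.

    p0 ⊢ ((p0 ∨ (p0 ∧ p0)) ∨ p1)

Derivation (root first):
[∨I₁] p0 ⊢ ((p0 ∨ (p0 ∧ p0)) ∨ p1)
  [∨I₂] p0 ⊢ (p0 ∨ (p0 ∧ p0))
    [∧I] p0 ⊢ (p0 ∧ p0)
      [Ax] p0 ⊢ p0
      [Ax] p0 ⊢ p0

Result: YES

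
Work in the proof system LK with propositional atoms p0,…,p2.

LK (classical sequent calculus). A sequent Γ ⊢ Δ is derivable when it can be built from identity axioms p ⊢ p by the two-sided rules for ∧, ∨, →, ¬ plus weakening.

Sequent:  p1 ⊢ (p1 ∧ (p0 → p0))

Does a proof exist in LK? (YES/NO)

Derivation (root first):
[∧R] p1 ⊢ (p1 ∧ (p0 → p0))
  [Ax] p1 ⊢ p1
  [→R]  ⊢ (p0 → p0)
    [Ax] p0 ⊢ p0

Result: YES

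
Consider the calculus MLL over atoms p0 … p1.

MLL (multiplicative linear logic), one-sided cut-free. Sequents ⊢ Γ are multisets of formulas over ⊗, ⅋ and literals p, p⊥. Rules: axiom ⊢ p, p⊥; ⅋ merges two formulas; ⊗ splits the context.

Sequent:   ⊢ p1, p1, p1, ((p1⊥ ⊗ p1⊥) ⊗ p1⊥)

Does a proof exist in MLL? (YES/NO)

Proof tree:
[⊗]  ⊢ p1, p1, p1, ((p1⊥ ⊗ p1⊥) ⊗ p1⊥)
  [⊗]  ⊢ p1, p1, (p1⊥ ⊗ p1⊥)
    [Ax]  ⊢ p1, p1⊥
    [Ax]  ⊢ p1, p1⊥
  [Ax]  ⊢ p1, p1⊥

Result: YES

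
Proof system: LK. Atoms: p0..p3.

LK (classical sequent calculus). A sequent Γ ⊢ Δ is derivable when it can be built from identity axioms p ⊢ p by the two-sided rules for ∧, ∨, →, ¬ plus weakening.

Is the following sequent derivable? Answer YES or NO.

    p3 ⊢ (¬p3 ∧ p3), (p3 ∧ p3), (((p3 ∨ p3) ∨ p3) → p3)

Derivation trace:
[→R] p3 ⊢ (¬p3 ∧ p3), (p3 ∧ p3), (((p3 ∨ p3) ∨ p3) → p3)
  [∨L] p3, ((p3 ∨ p3) ∨ p3) ⊢ p3, (¬p3 ∧ p3), (p3 ∧ p3)
    [∧R] p3, (p3 ∨ p3) ⊢ (p3 ∧ p3)
      [∨L] (p3 ∨ p3) ⊢ p3
        [Ax] p3 ⊢ p3
        [Ax] p3 ⊢ p3
      [Ax] p3 ⊢ p3
    [∧R] p3 ⊢ p3, (¬p3 ∧ p3)
      [¬R]  ⊢ p3, ¬p3
        [Ax] p3 ⊢ p3
      [Ax] p3 ⊢ p3

Result: YES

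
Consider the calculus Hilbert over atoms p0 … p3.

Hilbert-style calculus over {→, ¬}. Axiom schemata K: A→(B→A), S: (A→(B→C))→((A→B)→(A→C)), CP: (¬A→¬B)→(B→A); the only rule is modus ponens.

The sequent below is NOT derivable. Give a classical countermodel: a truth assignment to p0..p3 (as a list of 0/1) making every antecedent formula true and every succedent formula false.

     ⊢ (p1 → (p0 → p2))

Enumerate valuations to refute Γ ⊢ Δ:
  v=0000: Γ:[] Δ:[(p1 → (p0 → p2))=T] refutes=False
  v=0001: Γ:[] Δ:[(p1 → (p0 → p2))=T] refutes=False
  v=0010: Γ:[] Δ:[(p1 → (p0 → p2))=T] refutes=False
  v=0011: Γ:[] Δ:[(p1 → (p0 → p2))=T] refutes=False
  v=0100: Γ:[] Δ:[(p1 → (p0 → p2))=T] refutes=False
  v=0101: Γ:[] Δ:[(p1 → (p0 → p2))=T] refutes=False
  v=0110: Γ:[] Δ:[(p1 → (p0 → p2))=T] refutes=False
  v=0111: Γ:[] Δ:[(p1 → (p0 → p2))=T] refutes=False
  v=1000: Γ:[] Δ:[(p1 → (p0 → p2))=T] refutes=False
  v=1001: Γ:[] Δ:[(p1 → (p0 → p2))=T] refutes=False
  v=1010: Γ:[] Δ:[(p1 → (p0 → p2))=T] refutes=False
  v=1011: Γ:[] Δ:[(p1 → (p0 → p2))=T] refutes=False
  v=1100: Γ:[] Δ:[(p1 → (p0 → p2))=F] refutes=True  ← countermodel

Result: [1, 1, 0, 0]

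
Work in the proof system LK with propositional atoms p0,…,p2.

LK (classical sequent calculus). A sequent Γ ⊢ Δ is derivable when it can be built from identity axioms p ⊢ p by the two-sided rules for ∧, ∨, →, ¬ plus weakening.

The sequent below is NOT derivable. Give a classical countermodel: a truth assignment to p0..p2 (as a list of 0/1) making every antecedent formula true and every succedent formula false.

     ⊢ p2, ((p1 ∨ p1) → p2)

Enumerate valuations to refute Γ ⊢ Δ:
  v=000: Γ:[] Δ:[p2=F, ((p1 ∨ p1) → p2)=T] refutes=False
  v=001: Γ:[] Δ:[p2=T, ((p1 ∨ p1) → p2)=T] refutes=False
  v=010: Γ:[] Δ:[p2=F, ((p1 ∨ p1) → p2)=F] refutes=True  ← countermodel

Result: [0, 1, 0]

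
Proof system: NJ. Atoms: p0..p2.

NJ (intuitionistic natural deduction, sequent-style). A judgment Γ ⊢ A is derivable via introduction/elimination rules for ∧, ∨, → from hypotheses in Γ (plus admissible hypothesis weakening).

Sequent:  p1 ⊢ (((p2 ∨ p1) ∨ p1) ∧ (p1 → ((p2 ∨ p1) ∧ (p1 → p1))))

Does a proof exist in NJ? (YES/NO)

Derivation (root first):
[∧I] p1 ⊢ (((p2 ∨ p1) ∨ p1) ∧ (p1 → ((p2 ∨ p1) ∧ (p1 → p1))))
  [∨I₁] p1 ⊢ ((p2 ∨ p1) ∨ p1)
    [∨I₂] p1 ⊢ (p2 ∨ p1)
      [Ax] p1 ⊢ p1
  [→I]  ⊢ (p1 → ((p2 ∨ p1) ∧ (p1 → p1)))
    [∧I] p1 ⊢ ((p2 ∨ p1) ∧ (p1 → p1))
      [∨I₂] p1 ⊢ (p2 ∨ p1)
        [Ax] p1 ⊢ p1
      [→I]  ⊢ (p1 → p1)
        [Ax] p1 ⊢ p1

Result: YES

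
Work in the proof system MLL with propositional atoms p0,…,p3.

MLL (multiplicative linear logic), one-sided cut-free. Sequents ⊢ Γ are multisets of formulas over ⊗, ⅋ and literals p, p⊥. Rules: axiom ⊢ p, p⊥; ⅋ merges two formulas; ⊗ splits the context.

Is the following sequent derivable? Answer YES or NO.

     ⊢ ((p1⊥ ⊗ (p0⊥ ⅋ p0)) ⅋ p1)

Derivation trace:
[⅋]  ⊢ ((p1⊥ ⊗ (p0⊥ ⅋ p0)) ⅋ p1)
  [⊗]  ⊢ p1, (p1⊥ ⊗ (p0⊥ ⅋ p0))
    [Ax]  ⊢ p1, p1⊥
    [⅋]  ⊢ (p0⊥ ⅋ p0)
      [Ax]  ⊢ p0, p0⊥

Result: YES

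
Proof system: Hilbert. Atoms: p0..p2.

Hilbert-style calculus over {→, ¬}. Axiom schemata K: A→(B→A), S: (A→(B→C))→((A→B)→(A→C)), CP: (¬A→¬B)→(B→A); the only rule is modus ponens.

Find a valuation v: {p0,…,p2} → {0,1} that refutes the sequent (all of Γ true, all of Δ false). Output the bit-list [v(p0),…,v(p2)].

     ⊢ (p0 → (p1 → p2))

Truth-table refutation:
  v=000: Γ:[] Δ:[(p0 → (p1 → p2))=T] refutes=False
  v=001: Γ:[] Δ:[(p0 → (p1 → p2))=T] refutes=False
  v=010: Γ:[] Δ:[(p0 → (p1 → p2))=T] refutes=False
  v=011: Γ:[] Δ:[(p0 → (p1 → p2))=T] refutes=False
  v=100: Γ:[] Δ:[(p0 → (p1 → p2))=T] refutes=False
  v=101: Γ:[] Δ:[(p0 → (p1 → p2))=T] refutes=False
  v=110: Γ:[] Δ:[(p0 → (p1 → p2))=F] refutes=True  ← countermodel

Result: [1, 1, 0]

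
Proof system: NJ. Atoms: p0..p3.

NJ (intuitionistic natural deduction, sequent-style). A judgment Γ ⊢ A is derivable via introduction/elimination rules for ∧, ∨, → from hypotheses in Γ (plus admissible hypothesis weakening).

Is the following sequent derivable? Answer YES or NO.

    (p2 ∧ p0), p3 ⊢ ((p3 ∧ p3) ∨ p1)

Derivation trace:
[∨I₁] (p2 ∧ p0), p3 ⊢ ((p3 ∧ p3) ∨ p1)
  [∧I] (p2 ∧ p0), p3 ⊢ (p3 ∧ p3)
    [Wk] p3, (p2 ∧ p0) ⊢ p3
      [Ax] p3 ⊢ p3
    [Ax] p3 ⊢ p3

Result: YES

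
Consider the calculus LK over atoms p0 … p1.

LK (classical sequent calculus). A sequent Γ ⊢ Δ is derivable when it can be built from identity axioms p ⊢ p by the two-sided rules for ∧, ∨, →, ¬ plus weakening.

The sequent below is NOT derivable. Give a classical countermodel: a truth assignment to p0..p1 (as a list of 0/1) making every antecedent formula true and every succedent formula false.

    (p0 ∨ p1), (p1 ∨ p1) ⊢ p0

Enumerate valuations to refute Γ ⊢ Δ:
  v=00: Γ:[(p0 ∨ p1)=F, (p1 ∨ p1)=F] Δ:[p0=F] refutes=False
  v=01: Γ:[(p0 ∨ p1)=T, (p1 ∨ p1)=T] Δ:[p0=F] refutes=True  ← countermodel

Result: [0, 1]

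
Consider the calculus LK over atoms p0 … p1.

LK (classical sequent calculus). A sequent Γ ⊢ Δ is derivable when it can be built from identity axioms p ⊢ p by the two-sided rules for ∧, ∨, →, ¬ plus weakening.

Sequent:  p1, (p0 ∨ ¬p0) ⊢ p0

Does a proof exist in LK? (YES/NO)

Truth-table refutation:
  v=00: Γ:[p1=F, (p0 ∨ ¬p0)=T] Δ:[p0=F] refutes=False
  v=01: Γ:[p1=T, (p0 ∨ ¬p0)=T] Δ:[p0=F] refutes=True  ← countermodel

Result: NO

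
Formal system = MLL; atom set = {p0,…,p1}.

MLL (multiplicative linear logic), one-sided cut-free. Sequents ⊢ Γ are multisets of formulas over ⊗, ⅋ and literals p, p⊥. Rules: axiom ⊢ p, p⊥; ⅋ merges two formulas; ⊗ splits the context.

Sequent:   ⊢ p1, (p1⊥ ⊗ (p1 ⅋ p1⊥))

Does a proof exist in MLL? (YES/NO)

Derivation trace:
[⊗]  ⊢ p1, (p1⊥ ⊗ (p1 ⅋ p1⊥))
  [Ax]  ⊢ p1, p1⊥
  [⅋]  ⊢ (p1 ⅋ p1⊥)
    [Ax]  ⊢ p1, p1⊥

Result: YES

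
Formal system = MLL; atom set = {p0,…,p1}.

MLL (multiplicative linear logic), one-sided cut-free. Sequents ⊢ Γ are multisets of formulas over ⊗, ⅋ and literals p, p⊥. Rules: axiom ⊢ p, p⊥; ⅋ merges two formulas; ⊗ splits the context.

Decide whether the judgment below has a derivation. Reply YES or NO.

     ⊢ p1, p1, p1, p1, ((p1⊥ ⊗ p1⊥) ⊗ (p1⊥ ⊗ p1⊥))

Proof tree:
[⊗]  ⊢ p1, p1, p1, p1, ((p1⊥ ⊗ p1⊥) ⊗ (p1⊥ ⊗ p1⊥))
  [⊗]  ⊢ p1, p1, (p1⊥ ⊗ p1⊥)
    [Ax]  ⊢ p1, p1⊥
    [Ax]  ⊢ p1, p1⊥
  [⊗]  ⊢ p1, p1, (p1⊥ ⊗ p1⊥)
    [Ax]  ⊢ p1, p1⊥
    [Ax]  ⊢ p1, p1⊥

Result: YES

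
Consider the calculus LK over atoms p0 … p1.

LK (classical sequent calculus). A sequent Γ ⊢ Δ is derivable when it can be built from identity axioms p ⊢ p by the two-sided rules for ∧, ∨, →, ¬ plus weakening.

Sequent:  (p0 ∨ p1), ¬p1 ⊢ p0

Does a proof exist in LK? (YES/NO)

Derivation trace:
[¬L] (p0 ∨ p1), ¬p1 ⊢ p0
  [∨L] (p0 ∨ p1) ⊢ p1, p0
    [Ax] p0 ⊢ p0
    [Ax] p1 ⊢ p1

Result: YES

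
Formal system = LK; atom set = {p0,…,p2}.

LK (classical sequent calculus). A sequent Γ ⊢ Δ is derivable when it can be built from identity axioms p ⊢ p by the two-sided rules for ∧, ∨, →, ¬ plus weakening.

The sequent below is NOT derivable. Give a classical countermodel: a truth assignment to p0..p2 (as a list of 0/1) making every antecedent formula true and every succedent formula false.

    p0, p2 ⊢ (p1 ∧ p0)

Truth-table refutation:
  v=000: Γ:[p0=F, p2=F] Δ:[(p1 ∧ p0)=F] refutes=False
  v=001: Γ:[p0=F, p2=T] Δ:[(p1 ∧ p0)=F] refutes=False
  v=010: Γ:[p0=F, p2=F] Δ:[(p1 ∧ p0)=F] refutes=False
  v=011: Γ:[p0=F, p2=T] Δ:[(p1 ∧ p0)=F] refutes=False
  v=100: Γ:[p0=T, p2=F] Δ:[(p1 ∧ p0)=F] refutes=False
  v=101: Γ:[p0=T, p2=T] Δ:[(p1 ∧ p0)=F] refutes=True  ← countermodel

Result: [1, 0, 1]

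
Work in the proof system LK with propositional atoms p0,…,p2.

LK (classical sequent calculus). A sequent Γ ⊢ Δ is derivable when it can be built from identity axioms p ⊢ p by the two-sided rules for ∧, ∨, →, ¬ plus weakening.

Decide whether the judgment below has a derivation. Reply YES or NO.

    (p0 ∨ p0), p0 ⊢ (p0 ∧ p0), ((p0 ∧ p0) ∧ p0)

Proof tree:
[∧R] (p0 ∨ p0), p0 ⊢ (p0 ∧ p0), ((p0 ∧ p0) ∧ p0)
  [∧R] p0 ⊢ (p0 ∧ p0)
    [Ax] p0 ⊢ p0
    [Ax] p0 ⊢ p0
  [∨L] (p0 ∨ p0) ⊢ (p0 ∧ p0), p0
    [Ax] p0 ⊢ p0
    [∧R] p0 ⊢ (p0 ∧ p0)
      [Ax] p0 ⊢ p0
      [Ax] p0 ⊢ p0

Result: YES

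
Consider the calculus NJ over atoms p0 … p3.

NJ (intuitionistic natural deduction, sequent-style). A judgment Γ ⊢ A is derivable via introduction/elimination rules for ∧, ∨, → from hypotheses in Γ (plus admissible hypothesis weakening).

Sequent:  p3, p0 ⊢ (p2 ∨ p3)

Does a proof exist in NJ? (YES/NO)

Derivation (root first):
[Wk] p3, p0 ⊢ (p2 ∨ p3)
  [∨I₂] p3 ⊢ (p2 ∨ p3)
    [Ax] p3 ⊢ p3

Result: YES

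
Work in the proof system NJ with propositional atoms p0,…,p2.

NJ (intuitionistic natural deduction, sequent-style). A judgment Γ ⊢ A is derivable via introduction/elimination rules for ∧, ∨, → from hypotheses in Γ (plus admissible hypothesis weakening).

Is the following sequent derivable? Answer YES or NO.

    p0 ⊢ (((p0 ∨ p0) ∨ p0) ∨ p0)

Derivation trace:
[∨I₁] p0 ⊢ (((p0 ∨ p0) ∨ p0) ∨ p0)
  [∨I₁] p0 ⊢ ((p0 ∨ p0) ∨ p0)
    [∨I₁] p0 ⊢ (p0 ∨ p0)
      [Ax] p0 ⊢ p0

Result: YES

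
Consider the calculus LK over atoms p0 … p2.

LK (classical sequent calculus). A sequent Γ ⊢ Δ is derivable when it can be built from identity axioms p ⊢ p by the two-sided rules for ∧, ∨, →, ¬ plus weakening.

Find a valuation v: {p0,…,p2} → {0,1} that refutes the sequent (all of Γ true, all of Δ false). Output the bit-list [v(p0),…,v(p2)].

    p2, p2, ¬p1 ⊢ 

Search for a countermodel by truth-table:
  v=000: Γ:[p2=F, p2=F, ¬p1=T] Δ:[] refutes=False
  v=001: Γ:[p2=T, p2=T, ¬p1=T] Δ:[] refutes=True  ← countermodel

Result: [0, 0, 1]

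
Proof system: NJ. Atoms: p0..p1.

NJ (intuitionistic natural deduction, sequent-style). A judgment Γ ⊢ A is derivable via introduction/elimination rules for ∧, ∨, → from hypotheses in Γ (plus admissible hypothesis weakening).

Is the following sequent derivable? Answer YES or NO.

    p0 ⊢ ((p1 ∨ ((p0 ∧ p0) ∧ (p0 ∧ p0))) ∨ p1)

Proof tree:
[∨I₁] p0 ⊢ ((p1 ∨ ((p0 ∧ p0) ∧ (p0 ∧ p0))) ∨ p1)
  [∨I₂] p0 ⊢ (p1 ∨ ((p0 ∧ p0) ∧ (p0 ∧ p0)))
    [∧I] p0 ⊢ ((p0 ∧ p0) ∧ (p0 ∧ p0))
      [∧I] p0 ⊢ (p0 ∧ p0)
        [Ax] p0 ⊢ p0
        [Ax] p0 ⊢ p0
      [∧I] p0 ⊢ (p0 ∧ p0)
        [Ax] p0 ⊢ p0
        [Ax] p0 ⊢ p0

Result: YES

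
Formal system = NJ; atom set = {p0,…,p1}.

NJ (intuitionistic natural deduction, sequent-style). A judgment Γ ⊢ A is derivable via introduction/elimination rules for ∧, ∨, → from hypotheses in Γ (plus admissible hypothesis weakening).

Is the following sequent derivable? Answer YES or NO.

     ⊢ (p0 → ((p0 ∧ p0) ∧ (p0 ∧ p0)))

Derivation trace:
[→I]  ⊢ (p0 → ((p0 ∧ p0) ∧ (p0 ∧ p0)))
  [∧I] p0 ⊢ ((p0 ∧ p0) ∧ (p0 ∧ p0))
    [∧I] p0 ⊢ (p0 ∧ p0)
      [Ax] p0 ⊢ p0
      [Ax] p0 ⊢ p0
    [∧I] p0 ⊢ (p0 ∧ p0)
      [Ax] p0 ⊢ p0
      [Ax] p0 ⊢ p0

Result: YES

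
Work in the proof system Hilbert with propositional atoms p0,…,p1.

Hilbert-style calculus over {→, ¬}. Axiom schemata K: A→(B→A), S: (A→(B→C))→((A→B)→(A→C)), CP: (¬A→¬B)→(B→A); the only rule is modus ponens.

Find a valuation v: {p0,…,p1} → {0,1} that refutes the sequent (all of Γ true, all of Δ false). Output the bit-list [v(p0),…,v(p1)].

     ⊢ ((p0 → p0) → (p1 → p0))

Truth-table refutation:
  v=00: Γ:[] Δ:[((p0 → p0) → (p1 → p0))=T] refutes=False
  v=01: Γ:[] Δ:[((p0 → p0) → (p1 → p0))=F] refutes=True  ← countermodel

Result: [0, 1]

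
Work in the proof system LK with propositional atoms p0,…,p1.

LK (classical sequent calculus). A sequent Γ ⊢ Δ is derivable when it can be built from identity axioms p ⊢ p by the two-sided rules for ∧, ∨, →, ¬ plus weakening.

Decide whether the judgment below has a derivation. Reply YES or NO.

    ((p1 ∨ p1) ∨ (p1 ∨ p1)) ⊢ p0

Search for a countermodel by truth-table:
  v=00: Γ:[((p1 ∨ p1) ∨ (p1 ∨ p1))=F] Δ:[p0=F] refutes=False
  v=01: Γ:[((p1 ∨ p1) ∨ (p1 ∨ p1))=T] Δ:[p0=F] refutes=True  ← countermodel

Result: NO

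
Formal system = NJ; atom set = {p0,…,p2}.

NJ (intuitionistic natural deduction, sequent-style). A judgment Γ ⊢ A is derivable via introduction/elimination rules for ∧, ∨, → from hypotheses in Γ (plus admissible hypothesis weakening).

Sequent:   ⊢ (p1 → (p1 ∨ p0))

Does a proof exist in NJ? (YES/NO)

Derivation trace:
[→I]  ⊢ (p1 → (p1 ∨ p0))
  [∨I₁] p1 ⊢ (p1 ∨ p0)
    [Ax] p1 ⊢ p1

Result: YES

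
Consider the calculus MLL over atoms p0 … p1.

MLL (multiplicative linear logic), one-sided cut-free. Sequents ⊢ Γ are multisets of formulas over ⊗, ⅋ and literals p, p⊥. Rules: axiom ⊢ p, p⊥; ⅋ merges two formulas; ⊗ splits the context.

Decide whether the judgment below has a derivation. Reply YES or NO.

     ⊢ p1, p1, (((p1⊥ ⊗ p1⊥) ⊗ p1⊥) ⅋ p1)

Derivation trace:
[⅋]  ⊢ p1, p1, (((p1⊥ ⊗ p1⊥) ⊗ p1⊥) ⅋ p1)
  [⊗]  ⊢ p1, p1, p1, ((p1⊥ ⊗ p1⊥) ⊗ p1⊥)
    [⊗]  ⊢ p1, p1, (p1⊥ ⊗ p1⊥)
      [Ax]  ⊢ p1, p1⊥
      [Ax]  ⊢ p1, p1⊥
    [Ax]  ⊢ p1, p1⊥

Result: YES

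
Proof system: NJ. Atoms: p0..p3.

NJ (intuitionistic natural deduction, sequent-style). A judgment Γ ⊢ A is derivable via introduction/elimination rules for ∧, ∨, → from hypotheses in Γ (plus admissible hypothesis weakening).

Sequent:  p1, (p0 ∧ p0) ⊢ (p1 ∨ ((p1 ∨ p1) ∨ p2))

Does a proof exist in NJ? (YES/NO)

Derivation (root first):
[Wk] p1, (p0 ∧ p0) ⊢ (p1 ∨ ((p1 ∨ p1) ∨ p2))
  [∨I₂] p1 ⊢ (p1 ∨ ((p1 ∨ p1) ∨ p2))
    [∨I₁] p1 ⊢ ((p1 ∨ p1) ∨ p2)
      [∨I₁] p1 ⊢ (p1 ∨ p1)
        [Ax] p1 ⊢ p1

Result: YES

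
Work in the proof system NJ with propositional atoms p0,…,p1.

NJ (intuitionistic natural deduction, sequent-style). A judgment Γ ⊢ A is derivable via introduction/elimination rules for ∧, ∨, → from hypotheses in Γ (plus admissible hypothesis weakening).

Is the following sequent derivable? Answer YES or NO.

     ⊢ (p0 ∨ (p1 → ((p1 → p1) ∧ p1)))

Derivation (root first):
[∨I₂]  ⊢ (p0 ∨ (p1 → ((p1 → p1) ∧ p1)))
  [→I]  ⊢ (p1 → ((p1 → p1) ∧ p1))
    [∧I] p1 ⊢ ((p1 → p1) ∧ p1)
      [→I]  ⊢ (p1 → p1)
        [Ax] p1 ⊢ p1
      [Ax] p1 ⊢ p1

Result: YES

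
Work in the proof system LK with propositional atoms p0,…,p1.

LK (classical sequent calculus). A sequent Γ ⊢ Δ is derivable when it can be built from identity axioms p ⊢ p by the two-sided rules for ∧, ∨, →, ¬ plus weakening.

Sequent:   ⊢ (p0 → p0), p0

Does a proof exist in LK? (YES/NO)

Derivation trace:
[WR]  ⊢ (p0 → p0), p0
  [→R]  ⊢ (p0 → p0)
    [Ax] p0 ⊢ p0

Result: YES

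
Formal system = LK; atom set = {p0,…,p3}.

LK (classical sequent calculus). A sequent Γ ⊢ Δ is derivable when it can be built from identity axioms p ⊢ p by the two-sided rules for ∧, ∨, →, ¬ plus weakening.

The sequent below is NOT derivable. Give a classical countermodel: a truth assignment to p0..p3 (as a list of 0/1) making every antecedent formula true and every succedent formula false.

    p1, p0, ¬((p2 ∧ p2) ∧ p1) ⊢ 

Enumerate valuations to refute Γ ⊢ Δ:
  v=0000: Γ:[p1=F, p0=F, ¬((p2 ∧ p2) ∧ p1)=T] Δ:[] refutes=False
  v=0001: Γ:[p1=F, p0=F, ¬((p2 ∧ p2) ∧ p1)=T] Δ:[] refutes=False
  v=0010: Γ:[p1=F, p0=F, ¬((p2 ∧ p2) ∧ p1)=T] Δ:[] refutes=False
  v=0011: Γ:[p1=F, p0=F, ¬((p2 ∧ p2) ∧ p1)=T] Δ:[] refutes=False
  v=0100: Γ:[p1=T, p0=F, ¬((p2 ∧ p2) ∧ p1)=T] Δ:[] refutes=False
  v=0101: Γ:[p1=T, p0=F, ¬((p2 ∧ p2) ∧ p1)=T] Δ:[] refutes=False
  v=0110: Γ:[p1=T, p0=F, ¬((p2 ∧ p2) ∧ p1)=F] Δ:[] refutes=False
  v=0111: Γ:[p1=T, p0=F, ¬((p2 ∧ p2) ∧ p1)=F] Δ:[] refutes=False
  v=1000: Γ:[p1=F, p0=T, ¬((p2 ∧ p2) ∧ p1)=T] Δ:[] refutes=False
  v=1001: Γ:[p1=F, p0=T, ¬((p2 ∧ p2) ∧ p1)=T] Δ:[] refutes=False
  v=1010: Γ:[p1=F, p0=T, ¬((p2 ∧ p2) ∧ p1)=T] Δ:[] refutes=False
  v=1011: Γ:[p1=F, p0=T, ¬((p2 ∧ p2) ∧ p1)=T] Δ:[] refutes=False
  v=1100: Γ:[p1=T, p0=T, ¬((p2 ∧ p2) ∧ p1)=T] Δ:[] refutes=True  ← countermodel

Result: [1, 1, 0, 0]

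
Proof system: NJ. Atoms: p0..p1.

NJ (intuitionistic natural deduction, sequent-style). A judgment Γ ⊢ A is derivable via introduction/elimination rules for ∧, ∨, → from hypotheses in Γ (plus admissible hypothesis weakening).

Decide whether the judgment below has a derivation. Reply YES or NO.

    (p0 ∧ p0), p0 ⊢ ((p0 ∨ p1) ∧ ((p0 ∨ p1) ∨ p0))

Derivation (root first):
[∧I] (p0 ∧ p0), p0 ⊢ ((p0 ∨ p1) ∧ ((p0 ∨ p1) ∨ p0))
  [Wk] p0, (p0 ∧ p0) ⊢ (p0 ∨ p1)
    [∨I₁] p0 ⊢ (p0 ∨ p1)
      [Ax] p0 ⊢ p0
  [∨I₁] p0, (p0 ∧ p0) ⊢ ((p0 ∨ p1) ∨ p0)
    [Wk] p0, (p0 ∧ p0) ⊢ (p0 ∨ p1)
      [∨I₁] p0 ⊢ (p0 ∨ p1)
        [Ax] p0 ⊢ p0

Result: YES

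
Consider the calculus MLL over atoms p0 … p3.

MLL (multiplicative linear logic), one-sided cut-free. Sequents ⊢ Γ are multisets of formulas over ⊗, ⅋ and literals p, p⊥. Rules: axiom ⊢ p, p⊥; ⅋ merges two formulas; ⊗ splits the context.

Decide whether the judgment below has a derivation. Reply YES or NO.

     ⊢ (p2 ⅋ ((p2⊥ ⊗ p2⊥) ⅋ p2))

Proof tree:
[⅋]  ⊢ (p2 ⅋ ((p2⊥ ⊗ p2⊥) ⅋ p2))
  [⅋]  ⊢ p2, ((p2⊥ ⊗ p2⊥) ⅋ p2)
    [⊗]  ⊢ p2, p2, (p2⊥ ⊗ p2⊥)
      [Ax]  ⊢ p2, p2⊥
      [Ax]  ⊢ p2, p2⊥

Result: YES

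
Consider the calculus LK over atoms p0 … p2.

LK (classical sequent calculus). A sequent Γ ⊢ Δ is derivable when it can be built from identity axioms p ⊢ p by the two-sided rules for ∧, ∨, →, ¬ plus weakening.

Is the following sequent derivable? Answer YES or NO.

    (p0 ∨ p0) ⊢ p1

Search for a countermodel by truth-table:
  v=000: Γ:[(p0 ∨ p0)=F] Δ:[p1=F] refutes=False
  v=001: Γ:[(p0 ∨ p0)=F] Δ:[p1=F] refutes=False
  v=010: Γ:[(p0 ∨ p0)=F] Δ:[p1=T] refutes=False
  v=011: Γ:[(p0 ∨ p0)=F] Δ:[p1=T] refutes=False
  v=100: Γ:[(p0 ∨ p0)=T] Δ:[p1=F] refutes=True  ← countermodel

Result: NO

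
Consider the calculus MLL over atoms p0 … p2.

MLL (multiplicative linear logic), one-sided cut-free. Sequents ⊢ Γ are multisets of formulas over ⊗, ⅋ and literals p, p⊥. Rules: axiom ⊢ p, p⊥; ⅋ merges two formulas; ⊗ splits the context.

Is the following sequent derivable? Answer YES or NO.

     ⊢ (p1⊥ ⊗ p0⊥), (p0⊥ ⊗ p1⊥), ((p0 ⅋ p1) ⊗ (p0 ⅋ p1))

Derivation (root first):
[⊗]  ⊢ (p1⊥ ⊗ p0⊥), (p0⊥ ⊗ p1⊥), ((p0 ⅋ p1) ⊗ (p0 ⅋ p1))
  [⅋]  ⊢ (p1⊥ ⊗ p0⊥), (p0 ⅋ p1)
    [⊗]  ⊢ p1, p0, (p1⊥ ⊗ p0⊥)
      [Ax]  ⊢ p1, p1⊥
      [Ax]  ⊢ p0, p0⊥
  [⅋]  ⊢ (p0⊥ ⊗ p1⊥), (p0 ⅋ p1)
    [⊗]  ⊢ p0, p1, (p0⊥ ⊗ p1⊥)
      [Ax]  ⊢ p0, p0⊥
      [Ax]  ⊢ p1, p1⊥

Result: YES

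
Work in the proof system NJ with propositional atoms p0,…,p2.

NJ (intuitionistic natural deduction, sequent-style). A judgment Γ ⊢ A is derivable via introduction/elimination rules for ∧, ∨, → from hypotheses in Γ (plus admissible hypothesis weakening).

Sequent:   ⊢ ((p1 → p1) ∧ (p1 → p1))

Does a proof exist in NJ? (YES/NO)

Proof tree:
[∧I]  ⊢ ((p1 → p1) ∧ (p1 → p1))
  [→I]  ⊢ (p1 → p1)
    [Ax] p1 ⊢ p1
  [→I]  ⊢ (p1 → p1)
    [Ax] p1 ⊢ p1

Result: YES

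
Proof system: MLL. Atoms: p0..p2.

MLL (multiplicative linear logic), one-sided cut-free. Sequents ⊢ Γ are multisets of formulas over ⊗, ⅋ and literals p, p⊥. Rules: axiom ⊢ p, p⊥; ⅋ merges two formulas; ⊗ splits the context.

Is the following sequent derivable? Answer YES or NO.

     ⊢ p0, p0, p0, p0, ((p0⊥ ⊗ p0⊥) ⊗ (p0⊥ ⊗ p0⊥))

Proof tree:
[⊗]  ⊢ p0, p0, p0, p0, ((p0⊥ ⊗ p0⊥) ⊗ (p0⊥ ⊗ p0⊥))
  [⊗]  ⊢ p0, p0, (p0⊥ ⊗ p0⊥)
    [Ax]  ⊢ p0, p0⊥
    [Ax]  ⊢ p0, p0⊥
  [⊗]  ⊢ p0, p0, (p0⊥ ⊗ p0⊥)
    [Ax]  ⊢ p0, p0⊥
    [Ax]  ⊢ p0, p0⊥

Result: YES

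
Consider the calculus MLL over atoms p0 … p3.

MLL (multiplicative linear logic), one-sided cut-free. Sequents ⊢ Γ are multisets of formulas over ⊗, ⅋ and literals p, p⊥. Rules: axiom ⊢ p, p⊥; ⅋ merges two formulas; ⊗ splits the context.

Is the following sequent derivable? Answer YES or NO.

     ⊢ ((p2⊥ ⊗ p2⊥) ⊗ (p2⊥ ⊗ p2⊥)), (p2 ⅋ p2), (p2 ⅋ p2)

Proof tree:
[⅋]  ⊢ ((p2⊥ ⊗ p2⊥) ⊗ (p2⊥ ⊗ p2⊥)), (p2 ⅋ p2), (p2 ⅋ p2)
  [⅋]  ⊢ p2, p2, ((p2⊥ ⊗ p2⊥) ⊗ (p2⊥ ⊗ p2⊥)), (p2 ⅋ p2)
    [⊗]  ⊢ p2, p2, p2, p2, ((p2⊥ ⊗ p2⊥) ⊗ (p2⊥ ⊗ p2⊥))
      [⊗]  ⊢ p2, p2, (p2⊥ ⊗ p2⊥)
        [Ax]  ⊢ p2, p2⊥
        [Ax]  ⊢ p2, p2⊥
      [⊗]  ⊢ p2, p2, (p2⊥ ⊗ p2⊥)
        [Ax]  ⊢ p2, p2⊥
        [Ax]  ⊢ p2, p2⊥

Result: YES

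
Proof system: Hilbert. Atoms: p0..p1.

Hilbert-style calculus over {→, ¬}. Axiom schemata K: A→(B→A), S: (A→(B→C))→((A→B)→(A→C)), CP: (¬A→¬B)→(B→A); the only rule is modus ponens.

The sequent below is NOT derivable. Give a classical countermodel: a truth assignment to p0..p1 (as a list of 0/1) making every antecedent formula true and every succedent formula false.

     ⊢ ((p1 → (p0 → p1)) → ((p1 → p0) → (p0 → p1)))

Search for a countermodel by truth-table:
  v=00: Γ:[] Δ:[((p1 → (p0 → p1)) → ((p1 → p0) → (p0 → p1)))=T] refutes=False
  v=01: Γ:[] Δ:[((p1 → (p0 → p1)) → ((p1 → p0) → (p0 → p1)))=T] refutes=False
  v=10: Γ:[] Δ:[((p1 → (p0 → p1)) → ((p1 → p0) → (p0 → p1)))=F] refutes=True  ← countermodel

Result: [1, 0]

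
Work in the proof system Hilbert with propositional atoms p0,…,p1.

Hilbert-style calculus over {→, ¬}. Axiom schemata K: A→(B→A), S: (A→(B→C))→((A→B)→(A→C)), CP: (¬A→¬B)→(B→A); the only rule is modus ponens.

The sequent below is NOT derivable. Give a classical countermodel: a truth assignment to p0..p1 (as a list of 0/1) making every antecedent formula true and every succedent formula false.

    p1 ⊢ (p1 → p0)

Search for a countermodel by truth-table:
  v=00: Γ:[p1=F] Δ:[(p1 → p0)=T] refutes=False
  v=01: Γ:[p1=T] Δ:[(p1 → p0)=F] refutes=True  ← countermodel

Result: [0, 1]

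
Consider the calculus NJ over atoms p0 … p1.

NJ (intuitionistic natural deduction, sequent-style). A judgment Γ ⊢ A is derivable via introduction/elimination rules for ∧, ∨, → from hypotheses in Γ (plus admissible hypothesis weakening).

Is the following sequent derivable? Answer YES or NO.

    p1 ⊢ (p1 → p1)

Derivation (root first):
[→I] p1 ⊢ (p1 → p1)
  [Wk] p1, p1 ⊢ p1
    [Ax] p1 ⊢ p1

Result: YES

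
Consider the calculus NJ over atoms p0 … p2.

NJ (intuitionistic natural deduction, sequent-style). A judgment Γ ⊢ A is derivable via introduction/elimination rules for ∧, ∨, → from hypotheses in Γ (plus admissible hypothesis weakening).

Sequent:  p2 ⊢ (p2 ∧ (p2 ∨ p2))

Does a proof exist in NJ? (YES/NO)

Derivation trace:
[∧I] p2 ⊢ (p2 ∧ (p2 ∨ p2))
  [Ax] p2 ⊢ p2
  [∨I₁] p2 ⊢ (p2 ∨ p2)
    [Ax] p2 ⊢ p2

Result: YES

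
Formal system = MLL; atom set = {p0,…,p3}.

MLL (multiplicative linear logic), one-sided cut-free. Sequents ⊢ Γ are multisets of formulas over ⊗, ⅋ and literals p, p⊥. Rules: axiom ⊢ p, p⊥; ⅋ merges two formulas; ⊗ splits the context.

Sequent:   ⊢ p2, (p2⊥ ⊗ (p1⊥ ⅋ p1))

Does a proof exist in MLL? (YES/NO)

Derivation (root first):
[⊗]  ⊢ p2, (p2⊥ ⊗ (p1⊥ ⅋ p1))
  [Ax]  ⊢ p2, p2⊥
  [⅋]  ⊢ (p1⊥ ⅋ p1)
    [Ax]  ⊢ p1, p1⊥

Result: YES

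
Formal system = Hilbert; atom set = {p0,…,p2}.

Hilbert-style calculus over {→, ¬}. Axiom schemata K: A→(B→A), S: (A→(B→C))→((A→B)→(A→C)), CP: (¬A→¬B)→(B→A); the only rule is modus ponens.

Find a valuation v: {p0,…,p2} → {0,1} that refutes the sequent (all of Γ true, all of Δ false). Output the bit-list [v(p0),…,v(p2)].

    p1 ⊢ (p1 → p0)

Truth-table refutation:
  v=000: Γ:[p1=F] Δ:[(p1 → p0)=T] refutes=False
  v=001: Γ:[p1=F] Δ:[(p1 → p0)=T] refutes=False
  v=010: Γ:[p1=T] Δ:[(p1 → p0)=F] refutes=True  ← countermodel

Result: [0, 1, 0]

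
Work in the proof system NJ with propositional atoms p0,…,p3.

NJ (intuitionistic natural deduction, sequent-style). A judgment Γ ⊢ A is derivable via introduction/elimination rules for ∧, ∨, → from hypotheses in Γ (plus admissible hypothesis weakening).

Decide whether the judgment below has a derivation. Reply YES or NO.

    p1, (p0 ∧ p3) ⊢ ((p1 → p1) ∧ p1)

Derivation (root first):
[∧I] p1, (p0 ∧ p3) ⊢ ((p1 → p1) ∧ p1)
  [→I]  ⊢ (p1 → p1)
    [Ax] p1 ⊢ p1
  [Wk] p1, (p0 ∧ p3) ⊢ p1
    [Ax] p1 ⊢ p1

Result: YES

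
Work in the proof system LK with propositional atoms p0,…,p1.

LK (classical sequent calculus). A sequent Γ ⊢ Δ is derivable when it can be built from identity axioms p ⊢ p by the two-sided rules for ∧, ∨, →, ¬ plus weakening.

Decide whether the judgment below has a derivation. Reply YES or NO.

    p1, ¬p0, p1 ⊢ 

Truth-table refutation:
  v=00: Γ:[p1=F, ¬p0=T, p1=F] Δ:[] refutes=False
  v=01: Γ:[p1=T, ¬p0=T, p1=T] Δ:[] refutes=True  ← countermodel

Result: NO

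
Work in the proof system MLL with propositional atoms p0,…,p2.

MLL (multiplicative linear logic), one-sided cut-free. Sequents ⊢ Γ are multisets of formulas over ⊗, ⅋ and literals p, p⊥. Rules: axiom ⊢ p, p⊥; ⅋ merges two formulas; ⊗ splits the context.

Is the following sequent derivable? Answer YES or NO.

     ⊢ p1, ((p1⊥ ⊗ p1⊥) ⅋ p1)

Derivation (root first):
[⅋]  ⊢ p1, ((p1⊥ ⊗ p1⊥) ⅋ p1)
  [⊗]  ⊢ p1, p1, (p1⊥ ⊗ p1⊥)
    [Ax]  ⊢ p1, p1⊥
    [Ax]  ⊢ p1, p1⊥

Result: YES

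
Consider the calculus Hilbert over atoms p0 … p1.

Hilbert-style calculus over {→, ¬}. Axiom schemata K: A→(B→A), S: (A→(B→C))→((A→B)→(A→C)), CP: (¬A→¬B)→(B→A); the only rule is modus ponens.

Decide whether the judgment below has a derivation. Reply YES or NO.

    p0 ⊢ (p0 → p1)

Search for a countermodel by truth-table:
  v=00: Γ:[p0=F] Δ:[(p0 → p1)=T] refutes=False
  v=01: Γ:[p0=F] Δ:[(p0 → p1)=T] refutes=False
  v=10: Γ:[p0=T] Δ:[(p0 → p1)=F] refutes=True  ← countermodel

Result: NO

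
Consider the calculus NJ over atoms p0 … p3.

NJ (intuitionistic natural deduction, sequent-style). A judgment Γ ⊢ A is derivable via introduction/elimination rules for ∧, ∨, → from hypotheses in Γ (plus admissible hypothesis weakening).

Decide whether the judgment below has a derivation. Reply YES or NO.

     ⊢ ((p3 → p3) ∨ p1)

Derivation trace:
[∨I₁]  ⊢ ((p3 → p3) ∨ p1)
  [→I]  ⊢ (p3 → p3)
    [Ax] p3 ⊢ p3

Result: YES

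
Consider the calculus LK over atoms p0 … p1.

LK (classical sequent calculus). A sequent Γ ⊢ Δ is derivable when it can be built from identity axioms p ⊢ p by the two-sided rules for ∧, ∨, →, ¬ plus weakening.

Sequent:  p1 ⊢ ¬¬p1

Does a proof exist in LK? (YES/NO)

Proof tree:
[¬R] p1 ⊢ ¬¬p1
  [¬L] p1, ¬p1 ⊢ 
    [Ax] p1 ⊢ p1

Result: YES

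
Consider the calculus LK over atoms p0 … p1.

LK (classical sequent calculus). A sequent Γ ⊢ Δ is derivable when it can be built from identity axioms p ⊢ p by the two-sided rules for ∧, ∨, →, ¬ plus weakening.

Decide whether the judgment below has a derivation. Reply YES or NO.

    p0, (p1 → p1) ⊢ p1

Truth-table refutation:
  v=00: Γ:[p0=F, (p1 → p1)=T] Δ:[p1=F] refutes=False
  v=01: Γ:[p0=F, (p1 → p1)=T] Δ:[p1=T] refutes=False
  v=10: Γ:[p0=T, (p1 → p1)=T] Δ:[p1=F] refutes=True  ← countermodel

Result: NO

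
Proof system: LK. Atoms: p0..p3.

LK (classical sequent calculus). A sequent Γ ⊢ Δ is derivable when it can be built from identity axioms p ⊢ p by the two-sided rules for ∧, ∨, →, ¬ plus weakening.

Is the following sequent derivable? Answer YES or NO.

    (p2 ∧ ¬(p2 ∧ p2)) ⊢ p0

Derivation (root first):
[∧L] (p2 ∧ ¬(p2 ∧ p2)) ⊢ p0
  [WR] p2, ¬(p2 ∧ p2) ⊢ p0
    [¬L] p2, ¬(p2 ∧ p2) ⊢ 
      [∧R] p2 ⊢ (p2 ∧ p2)
        [Ax] p2 ⊢ p2
        [Ax] p2 ⊢ p2

Result: YES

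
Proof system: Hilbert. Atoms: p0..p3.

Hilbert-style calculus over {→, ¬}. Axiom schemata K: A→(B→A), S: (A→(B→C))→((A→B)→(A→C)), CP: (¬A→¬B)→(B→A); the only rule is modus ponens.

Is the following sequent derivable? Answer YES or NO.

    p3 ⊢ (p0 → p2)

Truth-table refutation:
  v=0000: Γ:[p3=F] Δ:[(p0 → p2)=T] refutes=False
  v=0001: Γ:[p3=T] Δ:[(p0 → p2)=T] refutes=False
  v=0010: Γ:[p3=F] Δ:[(p0 → p2)=T] refutes=False
  v=0011: Γ:[p3=T] Δ:[(p0 → p2)=T] refutes=False
  v=0100: Γ:[p3=F] Δ:[(p0 → p2)=T] refutes=False
  v=0101: Γ:[p3=T] Δ:[(p0 → p2)=T] refutes=False
  v=0110: Γ:[p3=F] Δ:[(p0 → p2)=T] refutes=False
  v=0111: Γ:[p3=T] Δ:[(p0 → p2)=T] refutes=False
  v=1000: Γ:[p3=F] Δ:[(p0 → p2)=F] refutes=False
  v=1001: Γ:[p3=T] Δ:[(p0 → p2)=F] refutes=True  ← countermodel

Result: NO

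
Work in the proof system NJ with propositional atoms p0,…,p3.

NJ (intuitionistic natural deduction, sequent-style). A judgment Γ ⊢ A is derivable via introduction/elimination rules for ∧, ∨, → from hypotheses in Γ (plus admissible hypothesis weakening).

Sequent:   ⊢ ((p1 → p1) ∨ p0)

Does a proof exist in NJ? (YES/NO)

Derivation (root first):
[∨I₁]  ⊢ ((p1 → p1) ∨ p0)
  [→I]  ⊢ (p1 → p1)
    [Ax] p1 ⊢ p1

Result: YES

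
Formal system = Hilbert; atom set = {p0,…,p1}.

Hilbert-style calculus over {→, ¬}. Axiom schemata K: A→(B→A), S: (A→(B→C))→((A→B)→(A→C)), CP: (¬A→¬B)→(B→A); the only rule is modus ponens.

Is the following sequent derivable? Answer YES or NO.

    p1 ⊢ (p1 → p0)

Truth-table refutation:
  v=00: Γ:[p1=F] Δ:[(p1 → p0)=T] refutes=False
  v=01: Γ:[p1=T] Δ:[(p1 → p0)=F] refutes=True  ← countermodel

Result: NO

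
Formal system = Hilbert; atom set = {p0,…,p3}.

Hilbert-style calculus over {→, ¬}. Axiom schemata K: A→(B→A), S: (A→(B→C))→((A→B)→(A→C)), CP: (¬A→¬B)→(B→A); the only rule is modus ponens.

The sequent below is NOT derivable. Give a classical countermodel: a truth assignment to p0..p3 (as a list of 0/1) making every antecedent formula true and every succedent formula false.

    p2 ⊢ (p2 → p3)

Search for a countermodel by truth-table:
  v=0000: Γ:[p2=F] Δ:[(p2 → p3)=T] refutes=False
  v=0001: Γ:[p2=F] Δ:[(p2 → p3)=T] refutes=False
  v=0010: Γ:[p2=T] Δ:[(p2 → p3)=F] refutes=True  ← countermodel

Result: [0, 0, 1, 0]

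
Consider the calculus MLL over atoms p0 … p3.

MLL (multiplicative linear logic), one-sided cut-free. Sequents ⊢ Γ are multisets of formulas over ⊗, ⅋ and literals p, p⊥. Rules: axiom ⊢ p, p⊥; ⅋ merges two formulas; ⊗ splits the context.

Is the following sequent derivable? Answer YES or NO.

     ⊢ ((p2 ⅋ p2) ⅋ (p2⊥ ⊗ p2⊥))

Derivation (root first):
[⅋]  ⊢ ((p2 ⅋ p2) ⅋ (p2⊥ ⊗ p2⊥))
  [⅋]  ⊢ (p2⊥ ⊗ p2⊥), (p2 ⅋ p2)
    [⊗]  ⊢ p2, p2, (p2⊥ ⊗ p2⊥)
      [Ax]  ⊢ p2, p2⊥
      [Ax]  ⊢ p2, p2⊥

Result: YES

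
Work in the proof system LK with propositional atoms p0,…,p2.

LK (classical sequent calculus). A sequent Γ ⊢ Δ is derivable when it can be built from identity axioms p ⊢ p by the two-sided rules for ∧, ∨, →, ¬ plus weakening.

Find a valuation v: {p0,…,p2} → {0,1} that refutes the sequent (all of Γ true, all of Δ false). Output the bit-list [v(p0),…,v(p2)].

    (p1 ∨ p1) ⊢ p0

Enumerate valuations to refute Γ ⊢ Δ:
  v=000: Γ:[(p1 ∨ p1)=F] Δ:[p0=F] refutes=False
  v=001: Γ:[(p1 ∨ p1)=F] Δ:[p0=F] refutes=False
  v=010: Γ:[(p1 ∨ p1)=T] Δ:[p0=F] refutes=True  ← countermodel

Result: [0, 1, 0]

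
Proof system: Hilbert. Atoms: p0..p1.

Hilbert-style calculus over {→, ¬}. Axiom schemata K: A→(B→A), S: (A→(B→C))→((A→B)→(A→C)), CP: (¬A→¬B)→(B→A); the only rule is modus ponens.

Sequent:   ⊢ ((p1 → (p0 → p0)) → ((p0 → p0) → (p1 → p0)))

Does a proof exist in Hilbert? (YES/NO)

Truth-table refutation:
  v=00: Γ:[] Δ:[((p1 → (p0 → p0)) → ((p0 → p0) → (p1 → p0)))=T] refutes=False
  v=01: Γ:[] Δ:[((p1 → (p0 → p0)) → ((p0 → p0) → (p1 → p0)))=F] refutes=True  ← countermodel

Result: NO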